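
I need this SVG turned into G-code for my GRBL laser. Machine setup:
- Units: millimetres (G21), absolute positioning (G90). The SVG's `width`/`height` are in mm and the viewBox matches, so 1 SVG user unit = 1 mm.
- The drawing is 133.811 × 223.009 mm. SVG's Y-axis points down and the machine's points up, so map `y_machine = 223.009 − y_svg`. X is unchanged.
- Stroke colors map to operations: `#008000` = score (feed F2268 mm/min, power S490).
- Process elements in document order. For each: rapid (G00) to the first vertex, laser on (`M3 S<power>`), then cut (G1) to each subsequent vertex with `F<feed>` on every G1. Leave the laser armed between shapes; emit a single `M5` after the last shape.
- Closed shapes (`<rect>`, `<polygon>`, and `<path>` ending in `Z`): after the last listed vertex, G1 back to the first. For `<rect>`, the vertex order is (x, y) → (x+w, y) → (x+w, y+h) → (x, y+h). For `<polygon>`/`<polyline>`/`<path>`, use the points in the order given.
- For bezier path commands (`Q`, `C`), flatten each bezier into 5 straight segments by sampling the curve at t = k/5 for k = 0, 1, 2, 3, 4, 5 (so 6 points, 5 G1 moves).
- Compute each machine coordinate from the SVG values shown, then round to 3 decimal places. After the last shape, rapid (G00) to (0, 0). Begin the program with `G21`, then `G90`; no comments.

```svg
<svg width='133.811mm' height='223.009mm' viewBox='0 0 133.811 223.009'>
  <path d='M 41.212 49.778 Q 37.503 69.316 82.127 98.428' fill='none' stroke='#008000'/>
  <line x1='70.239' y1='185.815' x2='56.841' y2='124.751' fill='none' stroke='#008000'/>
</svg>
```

G21
G90
G00 X41.212 Y173.231
M3 S490
G1 X41.662 Y165.033 F2268
G1 X45.978 Y156.069 F2268
G1 X54.161 Y146.339 F2268
G1 X66.211 Y135.843 F2268
G1 X82.127 Y124.581 F2268
G00 X70.239 Y37.194
M3 S490
G1 X56.841 Y98.258 F2268
M5
G00 X0.000 Y0.000

viewBox `0 0 133.811 223.009` with mm width/height → 1 unit = 1 mm. Flip: y_m = 223.009 − y_svg.

**Shape 1** — `<path>` quadratic bezier, stroke `#008000` → score (S490, F2268). Control points (SVG): P0=(41.212,49.778), P1=(37.503,69.316), P2=(82.127,98.428); sampled at t=k/5. Machine vertices: (41.212,173.231) → (41.662,165.033) → (45.978,156.069) → (54.161,146.339) → (66.211,135.843) → (82.127,124.581). Open path.

**Shape 2** — `<line>` line segment, stroke `#008000` → score (S490, F2268). Machine vertices: (70.239,37.194) → (56.841,98.258). Open path.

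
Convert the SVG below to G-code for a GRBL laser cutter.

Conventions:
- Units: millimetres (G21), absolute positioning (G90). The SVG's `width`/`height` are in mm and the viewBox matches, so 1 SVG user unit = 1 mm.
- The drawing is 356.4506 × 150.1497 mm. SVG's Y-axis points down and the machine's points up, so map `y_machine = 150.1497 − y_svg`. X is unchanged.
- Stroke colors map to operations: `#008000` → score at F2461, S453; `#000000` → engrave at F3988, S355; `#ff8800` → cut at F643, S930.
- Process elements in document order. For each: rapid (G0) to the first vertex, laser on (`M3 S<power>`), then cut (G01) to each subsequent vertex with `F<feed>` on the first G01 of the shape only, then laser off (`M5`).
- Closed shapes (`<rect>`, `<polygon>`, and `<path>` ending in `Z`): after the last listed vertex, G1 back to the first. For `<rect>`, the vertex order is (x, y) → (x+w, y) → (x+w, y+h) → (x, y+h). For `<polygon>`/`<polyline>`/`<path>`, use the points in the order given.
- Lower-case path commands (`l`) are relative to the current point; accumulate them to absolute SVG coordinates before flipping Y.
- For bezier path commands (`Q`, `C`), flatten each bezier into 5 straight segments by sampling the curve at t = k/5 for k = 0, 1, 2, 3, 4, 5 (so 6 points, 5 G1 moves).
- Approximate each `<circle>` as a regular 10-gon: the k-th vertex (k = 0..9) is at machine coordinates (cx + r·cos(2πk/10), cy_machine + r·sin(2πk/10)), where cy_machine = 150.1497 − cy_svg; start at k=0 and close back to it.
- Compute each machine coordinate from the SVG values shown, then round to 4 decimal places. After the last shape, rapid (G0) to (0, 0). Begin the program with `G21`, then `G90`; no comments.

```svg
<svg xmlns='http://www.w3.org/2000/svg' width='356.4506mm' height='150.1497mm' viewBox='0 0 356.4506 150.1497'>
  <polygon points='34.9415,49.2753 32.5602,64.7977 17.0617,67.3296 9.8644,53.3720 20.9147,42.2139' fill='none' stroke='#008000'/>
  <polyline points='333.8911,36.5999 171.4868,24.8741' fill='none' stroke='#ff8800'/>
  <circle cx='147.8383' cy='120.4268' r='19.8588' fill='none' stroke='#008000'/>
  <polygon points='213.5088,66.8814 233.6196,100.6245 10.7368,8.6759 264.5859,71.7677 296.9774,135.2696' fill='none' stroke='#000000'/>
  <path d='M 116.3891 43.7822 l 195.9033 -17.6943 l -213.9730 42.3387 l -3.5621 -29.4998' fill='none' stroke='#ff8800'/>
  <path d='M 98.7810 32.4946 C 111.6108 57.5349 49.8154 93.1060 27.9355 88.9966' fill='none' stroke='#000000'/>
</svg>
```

Since the viewBox matches the mm dimensions, user units are millimetres directly. The only transform is the Y-flip y_m = 150.1497 − y_svg.

Shape 1 is a regular polygon drawn with `<polygon>`. Its stroke #008000 means score at S453, F2461. After flipping Y the toolpath is (34.9415,100.8744) → (32.5602,85.3520) → (17.0617,82.8201) → (9.8644,96.7777) → (20.9147,107.9358) → (34.9415,100.8744), returning to the start.

Shape 2 is a line segment drawn with `<polyline>`. Its stroke #ff8800 means cut at S930, F643. After flipping Y the toolpath is (333.8911,113.5498) → (171.4868,125.2756).

Shape 3 is a circle drawn with `<circle>`. Its stroke #008000 means score at S453, F2461. After flipping Y the toolpath is (167.6971,29.7229) → (163.9044,41.3956) → (153.9750,48.6097) → (141.7016,48.6097) → (131.7722,41.3956) → (127.9795,29.7229) → (131.7722,18.0502) → (141.7016,10.8361) → (153.9750,10.8361) → (163.9044,18.0502) → (167.6971,29.7229), returning to the start.

Shape 4 is a closed polygon drawn with `<polygon>`. Its stroke #000000 means engrave at S355, F3988. After flipping Y the toolpath is (213.5088,83.2683) → (233.6196,49.5252) → (10.7368,141.4738) → (264.5859,78.3820) → (296.9774,14.8801) → (213.5088,83.2683), returning to the start.

Shape 5 is a open polyline drawn with `<path>`. Its stroke #ff8800 means cut at S930, F643. After flipping Y the toolpath is (116.3891,106.3675) → (312.2924,124.0618) → (98.3194,81.7231) → (94.7573,111.2229).

Shape 6 is a cubic bezier drawn with `<path>`. Its stroke #000000 means engrave at S355, F3988. After flipping Y the toolpath is (98.7810,117.6551) → (98.4402,101.7689) → (85.6873,85.7655) → (66.0202,72.0549) → (44.9370,63.0474) → (27.9355,61.1531).

G21
G90
G0 X34.9415 Y100.8744
M3 S453
G01 X32.5602 Y85.3520 F2461
G01 X17.0617 Y82.8201
G01 X9.8644 Y96.7777
G01 X20.9147 Y107.9358
G01 X34.9415 Y100.8744
M5
G0 X333.8911 Y113.5498
M3 S930
G01 X171.4868 Y125.2756 F643
M5
G0 X167.6971 Y29.7229
M3 S453
G01 X163.9044 Y41.3956 F2461
G01 X153.9750 Y48.6097
G01 X141.7016 Y48.6097
G01 X131.7722 Y41.3956
G01 X127.9795 Y29.7229
G01 X131.7722 Y18.0502
G01 X141.7016 Y10.8361
G01 X153.9750 Y10.8361
G01 X163.9044 Y18.0502
G01 X167.6971 Y29.7229
M5
G0 X213.5088 Y83.2683
M3 S355
G01 X233.6196 Y49.5252 F3988
G01 X10.7368 Y141.4738
G01 X264.5859 Y78.3820
G01 X296.9774 Y14.8801
G01 X213.5088 Y83.2683
M5
G0 X116.3891 Y106.3675
M3 S930
G01 X312.2924 Y124.0618 F643
G01 X98.3194 Y81.7231
G01 X94.7573 Y111.2229
M5
G0 X98.7810 Y117.6551
M3 S355
G01 X98.4402 Y101.7689 F3988
G01 X85.6873 Y85.7655
G01 X66.0202 Y72.0549
G01 X44.9370 Y63.0474
G01 X27.9355 Y61.1531
M5
G0 X0.0000 Y0.0000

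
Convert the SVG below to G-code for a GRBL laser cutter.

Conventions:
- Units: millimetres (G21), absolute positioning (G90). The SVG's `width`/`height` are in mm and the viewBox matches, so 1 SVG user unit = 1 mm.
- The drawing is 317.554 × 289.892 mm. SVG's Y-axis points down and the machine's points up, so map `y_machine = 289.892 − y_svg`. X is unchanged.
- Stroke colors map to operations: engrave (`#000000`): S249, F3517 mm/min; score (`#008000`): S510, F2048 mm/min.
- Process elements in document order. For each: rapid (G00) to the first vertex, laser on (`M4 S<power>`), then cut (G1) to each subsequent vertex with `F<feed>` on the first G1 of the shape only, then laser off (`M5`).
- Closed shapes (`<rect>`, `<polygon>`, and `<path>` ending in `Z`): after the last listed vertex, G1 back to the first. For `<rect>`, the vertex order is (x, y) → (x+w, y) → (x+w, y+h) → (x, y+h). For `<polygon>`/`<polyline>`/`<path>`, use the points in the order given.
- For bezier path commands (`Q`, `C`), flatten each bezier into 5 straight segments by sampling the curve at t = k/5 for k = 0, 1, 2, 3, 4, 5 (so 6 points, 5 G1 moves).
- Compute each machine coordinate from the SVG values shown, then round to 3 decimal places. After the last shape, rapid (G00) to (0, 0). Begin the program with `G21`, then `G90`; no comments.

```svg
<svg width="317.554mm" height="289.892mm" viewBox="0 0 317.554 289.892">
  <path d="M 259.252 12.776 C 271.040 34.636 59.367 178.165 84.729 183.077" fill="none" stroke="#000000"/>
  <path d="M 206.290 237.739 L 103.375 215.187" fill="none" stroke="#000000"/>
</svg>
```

G21
G90
G00 X259.252 Y277.116
M4 S249
G1 X243.193 Y251.482 F3517
G1 X195.608 Y209.141
G1 X138.600 Y162.587
G1 X94.272 Y124.314
G1 X84.729 Y106.815
M5
G00 X206.290 Y52.153
M4 S249
G1 X103.375 Y74.705 F3517
M5
G00 X0.000 Y0.000

1 u = 1 mm; y_m = 289.892 − y.

[1] `<path>` cubic bezier, #000000→engrave S249 F3517: (259.252,277.116) → (243.193,251.482) → (195.608,209.141) → (138.600,162.587) → (94.272,124.314) → (84.729,106.815)

[2] `<path>` line segment, #000000→engrave S249 F3517: (206.290,52.153) → (103.375,74.705)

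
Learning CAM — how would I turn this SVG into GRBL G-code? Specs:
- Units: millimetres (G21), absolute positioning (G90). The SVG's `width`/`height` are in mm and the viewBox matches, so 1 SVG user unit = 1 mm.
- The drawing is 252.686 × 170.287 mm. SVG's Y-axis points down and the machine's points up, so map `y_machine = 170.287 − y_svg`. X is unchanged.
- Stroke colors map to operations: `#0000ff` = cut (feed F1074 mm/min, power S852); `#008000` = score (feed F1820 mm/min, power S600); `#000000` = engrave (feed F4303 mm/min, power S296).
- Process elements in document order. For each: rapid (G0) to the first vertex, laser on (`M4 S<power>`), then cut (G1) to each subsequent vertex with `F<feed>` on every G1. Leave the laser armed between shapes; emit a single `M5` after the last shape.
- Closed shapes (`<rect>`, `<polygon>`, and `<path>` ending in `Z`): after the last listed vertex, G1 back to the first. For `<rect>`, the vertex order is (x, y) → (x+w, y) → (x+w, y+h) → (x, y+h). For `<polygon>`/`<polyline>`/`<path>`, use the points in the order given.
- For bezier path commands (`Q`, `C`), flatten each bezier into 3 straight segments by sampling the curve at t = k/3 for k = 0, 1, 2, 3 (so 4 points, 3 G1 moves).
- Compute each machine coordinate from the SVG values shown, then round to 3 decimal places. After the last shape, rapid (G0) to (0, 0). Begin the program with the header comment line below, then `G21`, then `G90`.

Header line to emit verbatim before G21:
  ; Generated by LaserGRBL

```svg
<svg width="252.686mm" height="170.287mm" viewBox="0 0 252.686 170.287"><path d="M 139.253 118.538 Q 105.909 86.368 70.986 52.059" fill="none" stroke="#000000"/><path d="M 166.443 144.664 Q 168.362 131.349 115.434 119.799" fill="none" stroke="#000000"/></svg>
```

1 u = 1 mm; y_m = 170.287 − y.

[1] `<path>` quadratic bezier, #000000→engrave S296 F4303: (139.253,51.749) → (116.848,73.433) → (94.093,95.593) → (70.986,118.228)

[2] `<path>` quadratic bezier, #000000→engrave S296 F4303: (166.443,25.623) → (161.628,34.304) → (144.625,42.592) → (115.434,50.488)

; Generated by LaserGRBL
G21
G90
G0 X139.253 Y51.749
M4 S296
G1 X116.848 Y73.433 F4303
G1 X94.093 Y95.593 F4303
G1 X70.986 Y118.228 F4303
G0 X166.443 Y25.623
M4 S296
G1 X161.628 Y34.304 F4303
G1 X144.625 Y42.592 F4303
G1 X115.434 Y50.488 F4303
M5
G0 X0.000 Y0.000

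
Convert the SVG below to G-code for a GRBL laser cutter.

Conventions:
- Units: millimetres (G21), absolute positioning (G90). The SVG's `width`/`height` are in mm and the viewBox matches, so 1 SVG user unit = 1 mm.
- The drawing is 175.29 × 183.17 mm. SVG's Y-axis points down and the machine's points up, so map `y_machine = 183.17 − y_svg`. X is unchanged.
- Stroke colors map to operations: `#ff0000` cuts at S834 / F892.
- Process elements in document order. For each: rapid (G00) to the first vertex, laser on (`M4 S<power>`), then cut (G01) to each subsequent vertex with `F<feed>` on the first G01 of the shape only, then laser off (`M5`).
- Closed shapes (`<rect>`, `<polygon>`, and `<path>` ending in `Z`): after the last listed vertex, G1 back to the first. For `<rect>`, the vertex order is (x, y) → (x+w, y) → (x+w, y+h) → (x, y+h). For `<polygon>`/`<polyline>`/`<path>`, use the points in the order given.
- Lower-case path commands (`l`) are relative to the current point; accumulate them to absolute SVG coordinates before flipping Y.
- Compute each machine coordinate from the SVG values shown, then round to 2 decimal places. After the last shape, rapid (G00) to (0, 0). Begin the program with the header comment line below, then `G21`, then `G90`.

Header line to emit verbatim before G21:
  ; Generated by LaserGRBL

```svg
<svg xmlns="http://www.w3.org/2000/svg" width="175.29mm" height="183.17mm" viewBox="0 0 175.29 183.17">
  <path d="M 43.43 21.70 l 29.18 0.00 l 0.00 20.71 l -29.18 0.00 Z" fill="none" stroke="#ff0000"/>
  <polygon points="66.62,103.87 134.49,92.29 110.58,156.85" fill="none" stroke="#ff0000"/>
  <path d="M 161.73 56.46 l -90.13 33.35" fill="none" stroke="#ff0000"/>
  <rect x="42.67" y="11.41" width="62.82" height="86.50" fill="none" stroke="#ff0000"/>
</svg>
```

viewBox `0 0 175.29 183.17` with mm width/height → 1 unit = 1 mm. Flip: y_m = 183.17 − y_svg.

**Shape 1** — `<path>` rectangle, stroke `#ff0000` → cut (S834, F892). Machine vertices: (43.43,161.47) → (72.61,161.47) → (72.61,140.76) → (43.43,140.76) → (43.43,161.47). Closed: final G1 returns to the first vertex.

**Shape 2** — `<polygon>` regular polygon, stroke `#ff0000` → cut (S834, F892). Machine vertices: (66.62,79.30) → (134.49,90.88) → (110.58,26.32) → (66.62,79.30). Closed: final G1 returns to the first vertex.

**Shape 3** — `<path>` line segment, stroke `#ff0000` → cut (S834, F892). Machine vertices: (161.73,126.71) → (71.60,93.36). Open path.

**Shape 4** — `<rect>` rectangle, stroke `#ff0000` → cut (S834, F892). Machine vertices: (42.67,171.76) → (105.49,171.76) → (105.49,85.26) → (42.67,85.26) → (42.67,171.76). Closed: final G1 returns to the first vertex.

; Generated by LaserGRBL
G21
G90
G00 X43.43 Y161.47
M4 S834
G01 X72.61 Y161.47 F892
G01 X72.61 Y140.76
G01 X43.43 Y140.76
G01 X43.43 Y161.47
M5
G00 X66.62 Y79.30
M4 S834
G01 X134.49 Y90.88 F892
G01 X110.58 Y26.32
G01 X66.62 Y79.30
M5
G00 X161.73 Y126.71
M4 S834
G01 X71.60 Y93.36 F892
M5
G00 X42.67 Y171.76
M4 S834
G01 X105.49 Y171.76 F892
G01 X105.49 Y85.26
G01 X42.67 Y85.26
G01 X42.67 Y171.76
M5
G00 X0.00 Y0.00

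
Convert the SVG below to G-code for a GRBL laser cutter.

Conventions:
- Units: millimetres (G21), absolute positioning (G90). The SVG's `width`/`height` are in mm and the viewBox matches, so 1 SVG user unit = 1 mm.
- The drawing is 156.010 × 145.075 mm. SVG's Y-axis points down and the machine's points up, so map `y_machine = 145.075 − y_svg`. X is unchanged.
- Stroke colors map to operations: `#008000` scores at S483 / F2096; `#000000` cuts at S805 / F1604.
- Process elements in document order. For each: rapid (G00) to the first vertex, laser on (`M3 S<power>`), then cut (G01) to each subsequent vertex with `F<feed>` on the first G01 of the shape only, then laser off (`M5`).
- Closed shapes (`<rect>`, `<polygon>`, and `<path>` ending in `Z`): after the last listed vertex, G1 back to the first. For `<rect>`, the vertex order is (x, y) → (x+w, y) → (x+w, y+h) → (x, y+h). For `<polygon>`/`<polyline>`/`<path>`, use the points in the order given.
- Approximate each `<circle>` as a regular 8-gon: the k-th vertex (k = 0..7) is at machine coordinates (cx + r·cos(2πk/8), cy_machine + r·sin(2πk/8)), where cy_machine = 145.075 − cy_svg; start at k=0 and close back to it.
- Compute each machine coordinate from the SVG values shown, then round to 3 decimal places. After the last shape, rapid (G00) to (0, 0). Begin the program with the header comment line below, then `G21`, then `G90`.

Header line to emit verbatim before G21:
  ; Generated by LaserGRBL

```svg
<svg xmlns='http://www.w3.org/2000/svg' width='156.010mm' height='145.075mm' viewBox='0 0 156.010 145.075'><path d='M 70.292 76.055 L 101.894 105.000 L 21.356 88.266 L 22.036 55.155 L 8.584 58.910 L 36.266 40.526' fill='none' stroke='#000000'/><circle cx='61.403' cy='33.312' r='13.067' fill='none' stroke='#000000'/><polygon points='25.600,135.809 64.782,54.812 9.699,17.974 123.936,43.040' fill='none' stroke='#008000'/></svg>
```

1 u = 1 mm; y_m = 145.075 − y.

[1] `<path>` open polyline, #000000→cut S805 F1604: (70.292,69.020) → (101.894,40.075) → (21.356,56.809) → (22.036,89.920) → (8.584,86.165) → (36.266,104.549)

[2] `<circle>` circle, #000000→cut S805 F1604: (74.470,111.763) → (70.643,121.003) → (61.403,124.830) → (52.163,121.003) → (48.336,111.763) → (52.163,102.523) → (61.403,98.696) → (70.643,102.523) → (74.470,111.763) (closed)

[3] `<polygon>` closed polygon, #008000→score S483 F2096: (25.600,9.266) → (64.782,90.263) → (9.699,127.101) → (123.936,102.035) → (25.600,9.266) (closed)

; Generated by LaserGRBL
G21
G90
G00 X70.292 Y69.020
M3 S805
G01 X101.894 Y40.075 F1604
G01 X21.356 Y56.809
G01 X22.036 Y89.920
G01 X8.584 Y86.165
G01 X36.266 Y104.549
M5
G00 X74.470 Y111.763
M3 S805
G01 X70.643 Y121.003 F1604
G01 X61.403 Y124.830
G01 X52.163 Y121.003
G01 X48.336 Y111.763
G01 X52.163 Y102.523
G01 X61.403 Y98.696
G01 X70.643 Y102.523
G01 X74.470 Y111.763
M5
G00 X25.600 Y9.266
M3 S483
G01 X64.782 Y90.263 F2096
G01 X9.699 Y127.101
G01 X123.936 Y102.035
G01 X25.600 Y9.266
M5
G00 X0.000 Y0.000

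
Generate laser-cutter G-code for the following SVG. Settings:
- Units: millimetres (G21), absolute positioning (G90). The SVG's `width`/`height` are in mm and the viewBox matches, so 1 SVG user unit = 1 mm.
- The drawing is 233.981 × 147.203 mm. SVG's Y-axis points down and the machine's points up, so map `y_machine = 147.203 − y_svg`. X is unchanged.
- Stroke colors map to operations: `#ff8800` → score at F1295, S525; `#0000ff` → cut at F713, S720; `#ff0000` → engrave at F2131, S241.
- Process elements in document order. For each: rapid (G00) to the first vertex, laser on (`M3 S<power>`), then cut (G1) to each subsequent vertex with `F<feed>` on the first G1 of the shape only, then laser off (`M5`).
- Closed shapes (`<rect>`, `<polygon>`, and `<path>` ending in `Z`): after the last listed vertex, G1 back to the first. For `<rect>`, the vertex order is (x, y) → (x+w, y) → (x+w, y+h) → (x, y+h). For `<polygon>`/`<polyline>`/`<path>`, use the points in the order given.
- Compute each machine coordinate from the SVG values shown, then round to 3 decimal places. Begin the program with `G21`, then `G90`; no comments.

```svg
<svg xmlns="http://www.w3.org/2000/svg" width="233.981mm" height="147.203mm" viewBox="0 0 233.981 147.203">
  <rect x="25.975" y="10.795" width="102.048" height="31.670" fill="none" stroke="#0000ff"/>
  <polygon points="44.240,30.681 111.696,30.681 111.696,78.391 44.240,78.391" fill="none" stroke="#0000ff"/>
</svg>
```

Since the viewBox matches the mm dimensions, user units are millimetres directly. The only transform is the Y-flip y_m = 147.203 − y_svg.

Shape 1 is a rectangle drawn with `<rect>`. Its stroke #0000ff means cut at S720, F713. After flipping Y the toolpath is (25.975,136.408) → (128.023,136.408) → (128.023,104.738) → (25.975,104.738) → (25.975,136.408), returning to the start.

Shape 2 is a rectangle drawn with `<polygon>`. Its stroke #0000ff means cut at S720, F713. After flipping Y the toolpath is (44.240,116.522) → (111.696,116.522) → (111.696,68.812) → (44.240,68.812) → (44.240,116.522), returning to the start.

G21
G90
G00 X25.975 Y136.408
M3 S720
G1 X128.023 Y136.408 F713
G1 X128.023 Y104.738
G1 X25.975 Y104.738
G1 X25.975 Y136.408
M5
G00 X44.240 Y116.522
M3 S720
G1 X111.696 Y116.522 F713
G1 X111.696 Y68.812
G1 X44.240 Y68.812
G1 X44.240 Y116.522
M5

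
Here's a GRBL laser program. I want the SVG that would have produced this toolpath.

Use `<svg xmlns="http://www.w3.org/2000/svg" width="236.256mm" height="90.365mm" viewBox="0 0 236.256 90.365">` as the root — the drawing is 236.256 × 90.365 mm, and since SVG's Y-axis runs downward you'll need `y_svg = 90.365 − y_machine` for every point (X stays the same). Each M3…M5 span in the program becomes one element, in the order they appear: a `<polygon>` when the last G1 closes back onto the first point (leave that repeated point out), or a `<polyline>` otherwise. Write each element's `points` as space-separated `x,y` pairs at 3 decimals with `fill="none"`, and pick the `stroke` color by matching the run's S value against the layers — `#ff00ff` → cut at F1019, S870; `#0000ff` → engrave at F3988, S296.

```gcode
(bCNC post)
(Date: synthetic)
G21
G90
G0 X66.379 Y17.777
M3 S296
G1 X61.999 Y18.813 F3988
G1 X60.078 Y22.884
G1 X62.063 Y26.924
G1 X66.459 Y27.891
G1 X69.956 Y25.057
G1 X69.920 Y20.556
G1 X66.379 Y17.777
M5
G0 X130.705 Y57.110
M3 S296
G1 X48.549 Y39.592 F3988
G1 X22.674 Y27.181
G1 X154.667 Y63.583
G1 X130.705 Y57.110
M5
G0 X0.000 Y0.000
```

<svg xmlns="http://www.w3.org/2000/svg" width="236.256mm" height="90.365mm" viewBox="0 0 236.256 90.365">
  <polygon points="66.379,72.588 61.999,71.552 60.078,67.481 62.063,63.441 66.459,62.474 69.956,65.308 69.920,69.809" fill="none" stroke="#0000ff"/>
  <polygon points="130.705,33.255 48.549,50.773 22.674,63.184 154.667,26.782" fill="none" stroke="#0000ff"/>
</svg>

Machine Y-up, SVG Y-down with viewBox height 90.365, so y_svg = 90.365 − y_machine; X carries over. Every run uses S296, so all elements get stroke `#0000ff` (engrave).

Run 1: The run returns to its start, so emit a `<polygon>` with points (Y-flipped): 66.379,72.588 61.999,71.552 60.078,67.481 62.063,63.441 66.459,62.474 69.956,65.308 69.920,69.809.

Run 2: The run returns to its start, so emit a `<polygon>` with points (Y-flipped): 130.705,33.255 48.549,50.773 22.674,63.184 154.667,26.782.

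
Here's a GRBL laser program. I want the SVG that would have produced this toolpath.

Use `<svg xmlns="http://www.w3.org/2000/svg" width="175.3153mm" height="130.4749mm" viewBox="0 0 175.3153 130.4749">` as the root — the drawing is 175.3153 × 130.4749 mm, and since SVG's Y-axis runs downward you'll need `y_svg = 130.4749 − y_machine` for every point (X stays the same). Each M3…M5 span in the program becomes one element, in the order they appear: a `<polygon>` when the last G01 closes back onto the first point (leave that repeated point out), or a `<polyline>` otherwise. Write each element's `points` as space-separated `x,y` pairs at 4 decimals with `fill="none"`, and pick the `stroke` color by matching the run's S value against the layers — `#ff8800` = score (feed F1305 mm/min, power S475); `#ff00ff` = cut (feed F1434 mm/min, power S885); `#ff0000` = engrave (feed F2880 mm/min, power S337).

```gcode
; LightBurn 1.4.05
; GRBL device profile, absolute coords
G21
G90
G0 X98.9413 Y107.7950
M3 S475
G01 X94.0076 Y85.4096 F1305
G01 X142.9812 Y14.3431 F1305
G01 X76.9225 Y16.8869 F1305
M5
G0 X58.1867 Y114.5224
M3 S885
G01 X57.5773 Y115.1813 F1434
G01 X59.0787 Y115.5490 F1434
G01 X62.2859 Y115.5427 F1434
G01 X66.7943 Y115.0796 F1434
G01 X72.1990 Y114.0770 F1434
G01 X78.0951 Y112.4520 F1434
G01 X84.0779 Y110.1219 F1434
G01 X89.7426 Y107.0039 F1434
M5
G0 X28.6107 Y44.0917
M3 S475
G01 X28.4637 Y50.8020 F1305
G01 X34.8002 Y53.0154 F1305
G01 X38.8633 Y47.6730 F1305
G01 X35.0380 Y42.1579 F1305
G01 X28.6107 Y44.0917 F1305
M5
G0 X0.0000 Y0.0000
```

<svg xmlns="http://www.w3.org/2000/svg" width="175.3153mm" height="130.4749mm" viewBox="0 0 175.3153 130.4749">
  <polyline points="98.9413,22.6799 94.0076,45.0653 142.9812,116.1318 76.9225,113.5880" fill="none" stroke="#ff8800"/>
  <polyline points="58.1867,15.9525 57.5773,15.2936 59.0787,14.9259 62.2859,14.9322 66.7943,15.3953 72.1990,16.3979 78.0951,18.0229 84.0779,20.3530 89.7426,23.4710" fill="none" stroke="#ff00ff"/>
  <polygon points="28.6107,86.3832 28.4637,79.6729 34.8002,77.4595 38.8633,82.8019 35.0380,88.3170" fill="none" stroke="#ff8800"/>
</svg>

Each laser-on run becomes one SVG element. Flip Y back into SVG space with y_svg = 130.4749 − y_machine.

Run 1: power S475 maps to stroke `#ff8800` (score). The run is open, so emit a `<polyline>` with points (Y-flipped): 98.9413,22.6799 94.0076,45.0653 142.9812,116.1318 76.9225,113.5880.

Run 2: the run's S885 means `#ff00ff` (cut). The run is open, so emit a `<polyline>` with points (Y-flipped): 58.1867,15.9525 57.5773,15.2936 59.0787,14.9259 62.2859,14.9322 66.7943,15.3953 72.1990,16.3979 78.0951,18.0229 84.0779,20.3530 89.7426,23.4710.

Run 3: power S475 maps to stroke `#ff8800` (score). The run returns to its start, so emit a `<polygon>` with points (Y-flipped): 28.6107,86.3832 28.4637,79.6729 34.8002,77.4595 38.8633,82.8019 35.0380,88.3170.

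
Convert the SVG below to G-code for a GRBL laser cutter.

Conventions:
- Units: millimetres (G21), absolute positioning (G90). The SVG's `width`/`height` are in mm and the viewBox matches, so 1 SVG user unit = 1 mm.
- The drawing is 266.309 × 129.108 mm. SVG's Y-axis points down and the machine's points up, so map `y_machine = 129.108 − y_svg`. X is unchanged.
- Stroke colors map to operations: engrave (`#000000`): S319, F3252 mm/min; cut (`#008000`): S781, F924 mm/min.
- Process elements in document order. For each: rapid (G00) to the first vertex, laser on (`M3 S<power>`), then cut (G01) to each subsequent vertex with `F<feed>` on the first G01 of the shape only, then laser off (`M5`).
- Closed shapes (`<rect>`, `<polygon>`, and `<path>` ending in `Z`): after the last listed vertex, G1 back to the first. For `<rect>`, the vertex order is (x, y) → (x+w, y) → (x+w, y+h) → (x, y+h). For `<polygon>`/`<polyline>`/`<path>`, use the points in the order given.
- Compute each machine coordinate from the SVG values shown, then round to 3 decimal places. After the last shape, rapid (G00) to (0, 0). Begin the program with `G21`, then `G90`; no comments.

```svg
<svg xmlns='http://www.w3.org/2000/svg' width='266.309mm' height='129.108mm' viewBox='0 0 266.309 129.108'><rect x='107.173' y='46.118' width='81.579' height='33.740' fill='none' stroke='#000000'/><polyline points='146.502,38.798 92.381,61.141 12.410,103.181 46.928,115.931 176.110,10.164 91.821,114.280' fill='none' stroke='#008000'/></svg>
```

1 u = 1 mm; y_m = 129.108 − y.

[1] `<rect>` rectangle, #000000→engrave S319 F3252: (107.173,82.990) → (188.752,82.990) → (188.752,49.250) → (107.173,49.250) → (107.173,82.990) (closed)

[2] `<polyline>` open polyline, #008000→cut S781 F924: (146.502,90.310) → (92.381,67.967) → (12.410,25.927) → (46.928,13.177) → (176.110,118.944) → (91.821,14.828)

G21
G90
G00 X107.173 Y82.990
M3 S319
G01 X188.752 Y82.990 F3252
G01 X188.752 Y49.250
G01 X107.173 Y49.250
G01 X107.173 Y82.990
M5
G00 X146.502 Y90.310
M3 S781
G01 X92.381 Y67.967 F924
G01 X12.410 Y25.927
G01 X46.928 Y13.177
G01 X176.110 Y118.944
G01 X91.821 Y14.828
M5
G00 X0.000 Y0.000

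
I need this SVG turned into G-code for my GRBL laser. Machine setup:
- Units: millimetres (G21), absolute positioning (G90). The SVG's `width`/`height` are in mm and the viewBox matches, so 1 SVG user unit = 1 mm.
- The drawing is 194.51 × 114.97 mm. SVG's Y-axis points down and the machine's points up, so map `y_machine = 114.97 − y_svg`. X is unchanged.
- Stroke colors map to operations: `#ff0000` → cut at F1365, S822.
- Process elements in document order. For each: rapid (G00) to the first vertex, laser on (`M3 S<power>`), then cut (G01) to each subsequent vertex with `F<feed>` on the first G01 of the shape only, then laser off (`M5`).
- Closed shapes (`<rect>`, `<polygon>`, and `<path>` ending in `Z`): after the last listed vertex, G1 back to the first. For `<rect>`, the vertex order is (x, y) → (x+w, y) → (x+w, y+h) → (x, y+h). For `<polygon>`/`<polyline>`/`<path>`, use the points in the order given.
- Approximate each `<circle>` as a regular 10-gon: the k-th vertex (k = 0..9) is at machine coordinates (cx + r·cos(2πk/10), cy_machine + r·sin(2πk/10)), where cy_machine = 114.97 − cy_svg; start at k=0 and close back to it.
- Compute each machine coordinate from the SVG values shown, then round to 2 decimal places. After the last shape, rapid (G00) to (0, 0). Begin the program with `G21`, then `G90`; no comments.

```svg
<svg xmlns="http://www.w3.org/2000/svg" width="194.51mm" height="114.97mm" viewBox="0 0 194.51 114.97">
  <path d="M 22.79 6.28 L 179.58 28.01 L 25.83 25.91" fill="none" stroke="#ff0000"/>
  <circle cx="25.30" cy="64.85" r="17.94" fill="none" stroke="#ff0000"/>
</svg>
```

G21
G90
G00 X22.79 Y108.69
M3 S822
G01 X179.58 Y86.96 F1365
G01 X25.83 Y89.06
M5
G00 X43.24 Y50.12
M3 S822
G01 X39.81 Y60.66 F1365
G01 X30.84 Y67.18
G01 X19.76 Y67.18
G01 X10.79 Y60.66
G01 X7.36 Y50.12
G01 X10.79 Y39.58
G01 X19.76 Y33.06
G01 X30.84 Y33.06
G01 X39.81 Y39.58
G01 X43.24 Y50.12
M5
G00 X0.00 Y0.00

Since the viewBox matches the mm dimensions, user units are millimetres directly. The only transform is the Y-flip y_m = 114.97 − y_svg.

Shape 1 is a open polyline drawn with `<path>`. Its stroke #ff0000 means cut at S822, F1365. After flipping Y the toolpath is (22.79,108.69) → (179.58,86.96) → (25.83,89.06).

Shape 2 is a circle drawn with `<circle>`. Its stroke #ff0000 means cut at S822, F1365. After flipping Y the toolpath is (43.24,50.12) → (39.81,60.66) → (30.84,67.18) → (19.76,67.18) → (10.79,60.66) → (7.36,50.12) → (10.79,39.58) → (19.76,33.06) → (30.84,33.06) → (39.81,39.58) → (43.24,50.12), returning to the start.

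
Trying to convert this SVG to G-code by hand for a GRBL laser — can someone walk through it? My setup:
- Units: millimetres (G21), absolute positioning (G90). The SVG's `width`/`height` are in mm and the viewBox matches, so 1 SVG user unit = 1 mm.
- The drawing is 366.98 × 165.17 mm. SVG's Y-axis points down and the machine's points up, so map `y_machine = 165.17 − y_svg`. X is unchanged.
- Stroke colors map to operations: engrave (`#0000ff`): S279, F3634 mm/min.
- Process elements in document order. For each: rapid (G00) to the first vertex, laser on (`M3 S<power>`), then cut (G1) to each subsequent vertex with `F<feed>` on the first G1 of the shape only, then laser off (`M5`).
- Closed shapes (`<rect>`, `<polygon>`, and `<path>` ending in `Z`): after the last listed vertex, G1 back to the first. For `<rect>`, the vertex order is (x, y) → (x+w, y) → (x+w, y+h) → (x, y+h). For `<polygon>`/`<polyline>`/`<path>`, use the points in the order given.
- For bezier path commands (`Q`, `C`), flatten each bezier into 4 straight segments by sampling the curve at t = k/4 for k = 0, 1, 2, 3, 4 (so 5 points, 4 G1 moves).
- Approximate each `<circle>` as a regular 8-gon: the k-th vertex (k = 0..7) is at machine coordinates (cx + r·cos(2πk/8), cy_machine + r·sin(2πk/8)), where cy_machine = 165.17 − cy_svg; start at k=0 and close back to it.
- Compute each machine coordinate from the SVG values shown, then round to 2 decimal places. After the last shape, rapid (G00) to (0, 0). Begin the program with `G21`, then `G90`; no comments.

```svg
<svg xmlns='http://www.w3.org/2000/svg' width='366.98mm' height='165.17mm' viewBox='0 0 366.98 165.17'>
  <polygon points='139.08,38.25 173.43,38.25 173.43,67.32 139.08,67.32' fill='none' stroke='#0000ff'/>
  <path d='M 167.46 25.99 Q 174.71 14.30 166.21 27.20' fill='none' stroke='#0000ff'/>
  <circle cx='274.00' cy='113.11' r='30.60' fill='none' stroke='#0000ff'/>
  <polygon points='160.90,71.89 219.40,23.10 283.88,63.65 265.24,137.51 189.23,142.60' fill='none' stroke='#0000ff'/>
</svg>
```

Since the viewBox matches the mm dimensions, user units are millimetres directly. The only transform is the Y-flip y_m = 165.17 − y_svg.

Shape 1 is a rectangle drawn with `<polygon>`. Its stroke #0000ff means engrave at S279, F3634. After flipping Y the toolpath is (139.08,126.92) → (173.43,126.92) → (173.43,97.85) → (139.08,97.85) → (139.08,126.92), returning to the start.

Shape 2 is a quadratic bezier drawn with `<path>`. Its stroke #0000ff means engrave at S279, F3634. After flipping Y the toolpath is (167.46,139.18) → (170.10,143.49) → (170.77,144.72) → (169.48,142.88) → (166.21,137.97).

Shape 3 is a circle drawn with `<circle>`. Its stroke #0000ff means engrave at S279, F3634. After flipping Y the toolpath is (304.60,52.06) → (295.64,73.70) → (274.00,82.66) → (252.36,73.70) → (243.40,52.06) → (252.36,30.42) → (274.00,21.46) → (295.64,30.42) → (304.60,52.06), returning to the start.

Shape 4 is a regular polygon drawn with `<polygon>`. Its stroke #0000ff means engrave at S279, F3634. After flipping Y the toolpath is (160.90,93.28) → (219.40,142.07) → (283.88,101.52) → (265.24,27.66) → (189.23,22.57) → (160.90,93.28), returning to the start.

G21
G90
G00 X139.08 Y126.92
M3 S279
G1 X173.43 Y126.92 F3634
G1 X173.43 Y97.85
G1 X139.08 Y97.85
G1 X139.08 Y126.92
M5
G00 X167.46 Y139.18
M3 S279
G1 X170.10 Y143.49 F3634
G1 X170.77 Y144.72
G1 X169.48 Y142.88
G1 X166.21 Y137.97
M5
G00 X304.60 Y52.06
M3 S279
G1 X295.64 Y73.70 F3634
G1 X274.00 Y82.66
G1 X252.36 Y73.70
G1 X243.40 Y52.06
G1 X252.36 Y30.42
G1 X274.00 Y21.46
G1 X295.64 Y30.42
G1 X304.60 Y52.06
M5
G00 X160.90 Y93.28
M3 S279
G1 X219.40 Y142.07 F3634
G1 X283.88 Y101.52
G1 X265.24 Y27.66
G1 X189.23 Y22.57
G1 X160.90 Y93.28
M5
G00 X0.00 Y0.00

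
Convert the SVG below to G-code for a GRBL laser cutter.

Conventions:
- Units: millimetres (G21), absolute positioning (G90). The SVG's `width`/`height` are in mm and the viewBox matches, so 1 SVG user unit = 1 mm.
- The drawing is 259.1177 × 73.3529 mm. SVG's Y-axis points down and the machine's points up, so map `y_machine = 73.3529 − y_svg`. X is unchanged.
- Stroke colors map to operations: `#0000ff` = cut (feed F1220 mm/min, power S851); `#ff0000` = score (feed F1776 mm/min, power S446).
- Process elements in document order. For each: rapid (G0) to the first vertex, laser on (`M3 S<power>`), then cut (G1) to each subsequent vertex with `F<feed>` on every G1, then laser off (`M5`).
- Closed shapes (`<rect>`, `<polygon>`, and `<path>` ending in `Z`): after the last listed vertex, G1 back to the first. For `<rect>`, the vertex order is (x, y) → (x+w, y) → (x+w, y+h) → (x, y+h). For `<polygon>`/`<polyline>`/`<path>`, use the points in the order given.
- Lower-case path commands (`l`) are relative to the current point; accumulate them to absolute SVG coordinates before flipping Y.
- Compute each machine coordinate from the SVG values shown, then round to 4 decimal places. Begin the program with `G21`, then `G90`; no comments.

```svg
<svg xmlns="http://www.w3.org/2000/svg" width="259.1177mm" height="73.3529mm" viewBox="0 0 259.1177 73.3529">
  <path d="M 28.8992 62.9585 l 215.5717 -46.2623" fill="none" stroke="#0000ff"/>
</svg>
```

G21
G90
G0 X28.8992 Y10.3944
M3 S851
G1 X244.4709 Y56.6567 F1220
M5

Since the viewBox matches the mm dimensions, user units are millimetres directly. The only transform is the Y-flip y_m = 73.3529 − y_svg.

Shape 1 is a line segment drawn with `<path>`. Its stroke #0000ff means cut at S851, F1220. After flipping Y the toolpath is (28.8992,10.3944) → (244.4709,56.6567).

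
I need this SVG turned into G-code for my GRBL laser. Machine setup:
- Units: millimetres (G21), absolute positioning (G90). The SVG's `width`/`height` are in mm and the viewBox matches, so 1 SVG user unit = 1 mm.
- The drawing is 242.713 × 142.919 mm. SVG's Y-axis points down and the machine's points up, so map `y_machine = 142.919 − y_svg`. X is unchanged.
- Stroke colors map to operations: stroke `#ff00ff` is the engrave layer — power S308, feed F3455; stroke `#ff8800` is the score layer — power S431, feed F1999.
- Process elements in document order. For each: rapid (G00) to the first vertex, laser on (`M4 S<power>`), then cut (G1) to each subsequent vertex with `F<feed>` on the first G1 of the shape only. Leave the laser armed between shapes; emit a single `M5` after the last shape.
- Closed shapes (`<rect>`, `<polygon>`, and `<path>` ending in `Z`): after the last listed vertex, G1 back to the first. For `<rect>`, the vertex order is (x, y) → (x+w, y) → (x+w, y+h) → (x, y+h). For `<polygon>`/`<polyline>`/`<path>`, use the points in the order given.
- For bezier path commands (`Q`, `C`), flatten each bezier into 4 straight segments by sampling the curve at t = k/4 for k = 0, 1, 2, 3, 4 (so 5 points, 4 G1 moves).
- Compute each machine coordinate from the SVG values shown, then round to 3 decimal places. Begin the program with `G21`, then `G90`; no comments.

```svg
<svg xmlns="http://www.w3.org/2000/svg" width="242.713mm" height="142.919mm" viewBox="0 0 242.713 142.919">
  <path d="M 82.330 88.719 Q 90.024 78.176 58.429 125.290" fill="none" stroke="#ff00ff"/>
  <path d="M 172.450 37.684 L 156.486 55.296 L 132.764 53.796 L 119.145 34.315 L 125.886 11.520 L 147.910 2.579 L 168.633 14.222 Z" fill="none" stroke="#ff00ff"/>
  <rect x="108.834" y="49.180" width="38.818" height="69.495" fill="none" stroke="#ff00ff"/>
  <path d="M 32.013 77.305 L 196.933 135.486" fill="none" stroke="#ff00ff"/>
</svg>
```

G21
G90
G00 X82.330 Y54.200
M4 S308
G1 X83.721 Y55.868 F3455
G1 X80.202 Y50.329
G1 X71.771 Y37.582
G1 X58.429 Y17.629
G00 X172.450 Y105.235
M4 S308
G1 X156.486 Y87.623 F3455
G1 X132.764 Y89.123
G1 X119.145 Y108.604
G1 X125.886 Y131.399
G1 X147.910 Y140.340
G1 X168.633 Y128.697
G1 X172.450 Y105.235
G00 X108.834 Y93.739
M4 S308
G1 X147.652 Y93.739 F3455
G1 X147.652 Y24.244
G1 X108.834 Y24.244
G1 X108.834 Y93.739
G00 X32.013 Y65.614
M4 S308
G1 X196.933 Y7.433 F3455
M5

1 u = 1 mm; y_m = 142.919 − y.

[1] `<path>` quadratic bezier, #ff00ff→engrave S308 F3455: (82.330,54.200) → (83.721,55.868) → (80.202,50.329) → (71.771,37.582) → (58.429,17.629)

[2] `<path>` regular polygon, #ff00ff→engrave S308 F3455: (172.450,105.235) → (156.486,87.623) → (132.764,89.123) → (119.145,108.604) → (125.886,131.399) → (147.910,140.340) → (168.633,128.697) → (172.450,105.235) (closed)

[3] `<rect>` rectangle, #ff00ff→engrave S308 F3455: (108.834,93.739) → (147.652,93.739) → (147.652,24.244) → (108.834,24.244) → (108.834,93.739) (closed)

[4] `<path>` line segment, #ff00ff→engrave S308 F3455: (32.013,65.614) → (196.933,7.433)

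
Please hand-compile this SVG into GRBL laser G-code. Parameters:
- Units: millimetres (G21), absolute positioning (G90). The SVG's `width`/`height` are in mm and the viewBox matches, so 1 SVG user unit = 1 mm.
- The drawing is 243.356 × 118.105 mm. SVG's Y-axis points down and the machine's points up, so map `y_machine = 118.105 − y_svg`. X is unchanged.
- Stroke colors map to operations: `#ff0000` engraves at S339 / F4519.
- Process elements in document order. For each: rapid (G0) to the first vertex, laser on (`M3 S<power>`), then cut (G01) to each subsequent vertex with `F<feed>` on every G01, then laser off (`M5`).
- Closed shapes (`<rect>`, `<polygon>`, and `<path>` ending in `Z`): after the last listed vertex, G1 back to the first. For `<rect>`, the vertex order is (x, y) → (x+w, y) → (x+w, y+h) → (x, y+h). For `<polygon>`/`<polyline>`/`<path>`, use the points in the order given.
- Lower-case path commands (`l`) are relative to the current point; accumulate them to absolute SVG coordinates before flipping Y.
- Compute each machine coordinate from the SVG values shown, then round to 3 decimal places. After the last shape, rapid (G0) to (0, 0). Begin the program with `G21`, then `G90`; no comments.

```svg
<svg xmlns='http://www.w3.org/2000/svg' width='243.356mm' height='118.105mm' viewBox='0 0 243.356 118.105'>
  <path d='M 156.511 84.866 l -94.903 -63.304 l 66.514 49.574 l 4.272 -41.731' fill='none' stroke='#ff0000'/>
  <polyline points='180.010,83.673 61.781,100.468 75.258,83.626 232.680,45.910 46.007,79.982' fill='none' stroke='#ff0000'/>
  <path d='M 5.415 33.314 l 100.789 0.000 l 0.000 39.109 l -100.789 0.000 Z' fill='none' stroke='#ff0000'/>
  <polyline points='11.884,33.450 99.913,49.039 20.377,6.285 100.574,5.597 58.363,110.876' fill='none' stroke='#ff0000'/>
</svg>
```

G21
G90
G0 X156.511 Y33.239
M3 S339
G01 X61.608 Y96.543 F4519
G01 X128.122 Y46.969 F4519
G01 X132.394 Y88.700 F4519
M5
G0 X180.010 Y34.432
M3 S339
G01 X61.781 Y17.637 F4519
G01 X75.258 Y34.479 F4519
G01 X232.680 Y72.195 F4519
G01 X46.007 Y38.123 F4519
M5
G0 X5.415 Y84.791
M3 S339
G01 X106.204 Y84.791 F4519
G01 X106.204 Y45.682 F4519
G01 X5.415 Y45.682 F4519
G01 X5.415 Y84.791 F4519
M5
G0 X11.884 Y84.655
M3 S339
G01 X99.913 Y69.066 F4519
G01 X20.377 Y111.820 F4519
G01 X100.574 Y112.508 F4519
G01 X58.363 Y7.229 F4519
M5
G0 X0.000 Y0.000

viewBox `0 0 243.356 118.105` with mm width/height → 1 unit = 1 mm. Flip: y_m = 118.105 − y_svg.

**Shape 1** — `<path>` open polyline, stroke `#ff0000` → engrave (S339, F4519). Machine vertices: (156.511,33.239) → (61.608,96.543) → (128.122,46.969) → (132.394,88.700). Open path.

**Shape 2** — `<polyline>` open polyline, stroke `#ff0000` → engrave (S339, F4519). Machine vertices: (180.010,34.432) → (61.781,17.637) → (75.258,34.479) → (232.680,72.195) → (46.007,38.123). Open path.

**Shape 3** — `<path>` rectangle, stroke `#ff0000` → engrave (S339, F4519). Machine vertices: (5.415,84.791) → (106.204,84.791) → (106.204,45.682) → (5.415,45.682) → (5.415,84.791). Closed: final G1 returns to the first vertex.

**Shape 4** — `<polyline>` open polyline, stroke `#ff0000` → engrave (S339, F4519). Machine vertices: (11.884,84.655) → (99.913,69.066) → (20.377,111.820) → (100.574,112.508) → (58.363,7.229). Open path.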